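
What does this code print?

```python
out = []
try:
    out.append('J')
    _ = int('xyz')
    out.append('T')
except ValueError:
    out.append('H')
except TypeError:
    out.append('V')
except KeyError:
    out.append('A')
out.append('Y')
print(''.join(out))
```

Execution trace: 'J' (try body) → 'H' (except ValueError) → 'Y' (after the try/except). Output: JHY

Answer: JHY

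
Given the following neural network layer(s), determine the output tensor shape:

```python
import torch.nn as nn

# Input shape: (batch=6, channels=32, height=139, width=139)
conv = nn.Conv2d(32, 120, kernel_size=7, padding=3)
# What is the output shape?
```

Input: (6, 32, 139, 139) -> Output: (6, 120, 139, 139)

Answer: (6, 120, 139, 139)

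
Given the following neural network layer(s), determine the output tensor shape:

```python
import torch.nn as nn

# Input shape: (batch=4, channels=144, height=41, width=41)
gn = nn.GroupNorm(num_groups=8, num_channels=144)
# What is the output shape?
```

Input: (4, 144, 41, 41) -> Output: (4, 144, 41, 41)

Answer: (4, 144, 41, 41)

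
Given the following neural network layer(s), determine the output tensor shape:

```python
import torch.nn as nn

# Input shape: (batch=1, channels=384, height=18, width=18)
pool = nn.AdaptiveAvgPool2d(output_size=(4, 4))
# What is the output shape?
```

Input: (1, 384, 18, 18) -> Output: (1, 384, 4, 4)

Answer: (1, 384, 4, 4)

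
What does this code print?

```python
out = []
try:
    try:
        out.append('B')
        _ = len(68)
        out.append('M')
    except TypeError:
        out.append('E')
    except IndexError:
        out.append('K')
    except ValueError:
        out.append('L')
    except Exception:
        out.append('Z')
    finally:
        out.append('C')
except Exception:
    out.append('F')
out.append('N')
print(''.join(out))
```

Execution trace: 'B' (inner try body) → 'E' (inner except TypeError) → 'C' (inner finally) → 'N' (after the try/except). Output: BECN

Answer: BECN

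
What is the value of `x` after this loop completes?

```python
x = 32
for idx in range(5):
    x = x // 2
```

Halve 5 times: 32 // 2^5 = 1
`x` takes the values: 32 → 16 → 8 → 4 → 2 → 1

Answer: 1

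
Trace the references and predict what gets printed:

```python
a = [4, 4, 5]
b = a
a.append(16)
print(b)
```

Key concept: basic list aliasing.
Step by step:
`a = [4, 4, 5]` → a = [4, 4, 5]
`b = a` → b = [4, 4, 5] (same object as a)
`a.append(16)` → a = [4, 4, 5, 16] (same object as b); b = [4, 4, 5, 16] (same object as a)
`print(b)` → prints [4, 4, 5, 16]

Answer: [4, 4, 5, 16]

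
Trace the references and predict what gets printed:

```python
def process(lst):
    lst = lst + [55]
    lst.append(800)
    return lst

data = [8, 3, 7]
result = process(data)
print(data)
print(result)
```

Key concept: rebinding parameter vs mutation.
Step by step:
`data = [8, 3, 7]` → data = [8, 3, 7]
`result = process(data)` → result = [8, 3, 7, 55, 800]
`print(data)` → prints [8, 3, 7]
`print(result)` → prints [8, 3, 7, 55, 800]

Answer:
[8, 3, 7]
[8, 3, 7, 55, 800]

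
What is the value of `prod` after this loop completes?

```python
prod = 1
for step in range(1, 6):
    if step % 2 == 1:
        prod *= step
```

Product of odd numbers 1 to 5
`prod` takes the values: 1 → 3 → 15

Answer: 15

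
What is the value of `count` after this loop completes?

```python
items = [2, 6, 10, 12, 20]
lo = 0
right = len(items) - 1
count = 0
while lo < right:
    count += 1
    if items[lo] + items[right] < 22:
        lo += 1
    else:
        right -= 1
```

Steps to find pair summing to 22
`count` takes the values: 0 → 1 → 2 → 3 → 4

Answer: 4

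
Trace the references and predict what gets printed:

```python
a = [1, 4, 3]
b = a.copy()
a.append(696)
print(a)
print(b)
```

Key concept: list.copy() creates independent copy.
Step by step:
`a = [1, 4, 3]` → a = [1, 4, 3]
`b = a.copy()` → b = [1, 4, 3]
`a.append(696)` → a = [1, 4, 3, 696]
`print(a)` → prints [1, 4, 3, 696]
`print(b)` → prints [1, 4, 3]

Answer:
[1, 4, 3, 696]
[1, 4, 3]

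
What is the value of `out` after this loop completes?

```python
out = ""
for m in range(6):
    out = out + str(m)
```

Concatenate digits 0 to 5
`out` takes the values: "" → "0" → "01" → "012" → "0123" → "01234" → "012345"

Answer: "012345"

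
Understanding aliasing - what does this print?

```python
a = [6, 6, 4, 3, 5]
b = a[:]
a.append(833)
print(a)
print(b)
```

Key concept: slice [:] creates copy.
Step by step:
`a = [6, 6, 4, 3, 5]` → a = [6, 6, 4, 3, 5]
`b = a[:]` → b = [6, 6, 4, 3, 5]
`a.append(833)` → a = [6, 6, 4, 3, 5, 833]
`print(a)` → prints [6, 6, 4, 3, 5, 833]
`print(b)` → prints [6, 6, 4, 3, 5]

Answer:
[6, 6, 4, 3, 5, 833]
[6, 6, 4, 3, 5]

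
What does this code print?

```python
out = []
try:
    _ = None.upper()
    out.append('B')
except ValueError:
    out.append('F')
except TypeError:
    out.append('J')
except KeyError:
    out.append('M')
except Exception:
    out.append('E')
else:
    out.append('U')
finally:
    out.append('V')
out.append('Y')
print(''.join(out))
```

Execution trace: 'E' (except Exception) → 'V' (finally) → 'Y' (after the try/except). Output: EVY

Answer: EVY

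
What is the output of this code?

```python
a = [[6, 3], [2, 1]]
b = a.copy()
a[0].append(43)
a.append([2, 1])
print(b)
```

Key concept: shallow copy with nested lists.
Step by step:
`a = [[6, 3], [2, 1]]` → a = [[6, 3], [2, 1]]
`b = a.copy()` → b = [[6, 3], [2, 1]]
`a[0].append(43)` → a = [[6, 3, 43], [2, 1]]; b = [[6, 3, 43], [2, 1]]
`a.append([2, 1])` → a = [[6, 3, 43], [2, 1], [2, 1]]
`print(b)` → prints [[6, 3, 43], [2, 1]]

Answer: [[6, 3, 43], [2, 1]]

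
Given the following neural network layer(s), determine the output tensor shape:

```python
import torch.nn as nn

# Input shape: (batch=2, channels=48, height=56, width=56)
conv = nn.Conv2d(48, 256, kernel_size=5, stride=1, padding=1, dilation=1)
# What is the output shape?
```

Input: (2, 48, 56, 56) -> Output: (2, 256, 54, 54)

Answer: (2, 256, 54, 54)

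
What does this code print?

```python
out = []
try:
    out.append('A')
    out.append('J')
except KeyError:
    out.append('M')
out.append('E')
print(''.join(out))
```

Execution trace: 'A' (try body) → 'J' (try body, no exception) → 'E' (after the try/except). Output: AJE

Answer: AJE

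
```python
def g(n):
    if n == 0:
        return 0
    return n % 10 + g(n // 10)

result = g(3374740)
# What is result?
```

Sum of digits of 3374740: 0 + 4 + 7 + 4 + 7 + 3 + 3 = 28

Answer: 28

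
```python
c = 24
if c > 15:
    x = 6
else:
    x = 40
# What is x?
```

Trace:
`c = 24` → c = 24
`if c > 15: ...` → c > 15 is True → x = 6
So x = 6

Answer: 6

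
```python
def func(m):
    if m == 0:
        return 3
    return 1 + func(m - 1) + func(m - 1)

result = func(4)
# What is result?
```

func(m) = 1 + 2·func(m-1), func(0)=3. Closed form: (3+1)·2^4 - 1 = 63.

Answer: 63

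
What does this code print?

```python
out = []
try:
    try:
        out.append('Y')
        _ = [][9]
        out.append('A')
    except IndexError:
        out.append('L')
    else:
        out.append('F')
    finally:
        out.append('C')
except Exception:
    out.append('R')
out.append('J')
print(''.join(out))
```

Execution trace: 'Y' (inner try body) → 'L' (inner except IndexError) → 'C' (inner finally) → 'J' (after the try/except). Output: YLCJ

Answer: YLCJ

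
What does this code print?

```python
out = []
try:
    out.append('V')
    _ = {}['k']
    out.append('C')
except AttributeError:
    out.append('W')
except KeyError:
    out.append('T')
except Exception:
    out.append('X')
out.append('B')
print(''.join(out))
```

Execution trace: 'V' (try body) → 'T' (except KeyError) → 'B' (after the try/except). Output: VTB

Answer: VTB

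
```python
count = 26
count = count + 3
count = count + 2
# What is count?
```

Trace:
`count = 26` → count = 26
`count = count + 3` → count = 29
`count = count + 2` → count = 31
So count = 31

Answer: 31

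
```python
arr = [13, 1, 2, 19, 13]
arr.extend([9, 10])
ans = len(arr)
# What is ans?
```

Trace:
`arr = [13, 1, 2, 19, 13]` → arr = [13, 1, 2, 19, 13]
`arr.extend([9, 10])` → arr = [13, 1, 2, 19, 13, 9, 10]
`ans = len(arr)` → ans = 7
So ans = 7

Answer: 7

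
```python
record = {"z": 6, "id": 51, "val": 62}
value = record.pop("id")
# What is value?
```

Trace:
`record = {"z": 6, "id": 51, "val": 62}` → record = {'z': 6, 'id': 51, 'val': 62}
`value = record.pop("id")` → record = {'z': 6, 'val': 62}; value = 51
So value = 51

Answer: 51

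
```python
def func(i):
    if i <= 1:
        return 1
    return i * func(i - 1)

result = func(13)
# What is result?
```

func(13) = 13 * 12 * 11 * 10 * 9 * 8 * 7 * 6 * 5 * 4 * 3 * 2 * 1 = 6227020800

Answer: 6227020800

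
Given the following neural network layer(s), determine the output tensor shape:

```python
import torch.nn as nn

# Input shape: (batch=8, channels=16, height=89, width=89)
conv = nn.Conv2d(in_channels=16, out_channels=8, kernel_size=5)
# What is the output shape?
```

Input: (8, 16, 89, 89) -> Output: (8, 8, 85, 85)

Answer: (8, 8, 85, 85)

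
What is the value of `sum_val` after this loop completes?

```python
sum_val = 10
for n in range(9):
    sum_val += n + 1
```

Start at 10, add 1 to 9 = 55
`sum_val` takes the values: 10 → 11 → 13 → 16 → 20 → 25 → 31 → 38 → 46 → 55

Answer: 55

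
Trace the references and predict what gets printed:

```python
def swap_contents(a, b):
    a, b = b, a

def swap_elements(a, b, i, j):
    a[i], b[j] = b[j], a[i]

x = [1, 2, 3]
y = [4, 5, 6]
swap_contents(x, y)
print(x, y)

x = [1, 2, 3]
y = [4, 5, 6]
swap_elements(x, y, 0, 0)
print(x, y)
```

Key concept: parameter rebinding vs mutation.
Step by step:
`x = [1, 2, 3]` → x = [1, 2, 3]
`y = [4, 5, 6]` → y = [4, 5, 6]
`swap_contents(x, y)` → no visible change to tracked variables
`print(x, y)` → prints [1, 2, 3] [4, 5, 6]
`x = [1, 2, 3]` → x = [1, 2, 3]
`y = [4, 5, 6]` → y = [4, 5, 6]
`swap_elements(x, y, 0, 0)` → x = [4, 2, 3]; y = [1, 5, 6]
`print(x, y)` → prints [4, 2, 3] [1, 5, 6]

Answer:
[1, 2, 3] [4, 5, 6]
[4, 2, 3] [1, 5, 6]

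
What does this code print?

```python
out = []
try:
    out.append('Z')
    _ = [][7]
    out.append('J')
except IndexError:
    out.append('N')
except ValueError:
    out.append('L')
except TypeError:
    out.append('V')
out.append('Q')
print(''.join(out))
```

Execution trace: 'Z' (try body) → 'N' (except IndexError) → 'Q' (after the try/except). Output: ZNQ

Answer: ZNQ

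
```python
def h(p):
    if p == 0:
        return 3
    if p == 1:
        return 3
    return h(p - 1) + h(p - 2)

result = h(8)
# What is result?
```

Build up from base cases: h(0)=3, h(1)=3, h(2)=6, h(3)=9, h(4)=15, h(5)=24, h(6)=39, ..., h(8)=102

Answer: 102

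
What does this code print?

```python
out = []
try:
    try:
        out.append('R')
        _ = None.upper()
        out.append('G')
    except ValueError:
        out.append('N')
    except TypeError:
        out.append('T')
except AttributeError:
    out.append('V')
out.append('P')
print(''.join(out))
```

Execution trace: 'R' (try body) → 'V' (outer except AttributeError) → 'P' (after the try/except). Output: RVP

Answer: RVP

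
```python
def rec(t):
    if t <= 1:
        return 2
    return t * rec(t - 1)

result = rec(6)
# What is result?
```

rec(6) = 6 * 5 * 4 * 3 * 2 * 2 = 1440

Answer: 1440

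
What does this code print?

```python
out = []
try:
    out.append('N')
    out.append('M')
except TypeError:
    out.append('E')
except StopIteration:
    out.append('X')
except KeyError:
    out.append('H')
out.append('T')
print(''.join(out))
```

Execution trace: 'N' (try body) → 'M' (try body, no exception) → 'T' (after the try/except). Output: NMT

Answer: NMT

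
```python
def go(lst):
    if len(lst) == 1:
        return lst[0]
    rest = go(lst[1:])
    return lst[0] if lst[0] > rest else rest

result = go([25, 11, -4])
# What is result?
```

Recursive max over [25, 11, -4] = 25

Answer: 25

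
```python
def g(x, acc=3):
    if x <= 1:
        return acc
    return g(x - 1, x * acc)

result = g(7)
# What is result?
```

Accumulator trace (n, acc): (7, 3) -> (6, 21) -> (5, 126) -> (4, 630) -> (3, 2520) -> (2, 7560) -> (1, 15120) -> return 15120

Answer: 15120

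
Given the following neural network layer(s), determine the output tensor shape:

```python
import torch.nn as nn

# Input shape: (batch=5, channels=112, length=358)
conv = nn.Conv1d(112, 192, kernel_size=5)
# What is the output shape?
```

Input: (5, 112, 358) -> Output: (5, 192, 354)

Answer: (5, 192, 354)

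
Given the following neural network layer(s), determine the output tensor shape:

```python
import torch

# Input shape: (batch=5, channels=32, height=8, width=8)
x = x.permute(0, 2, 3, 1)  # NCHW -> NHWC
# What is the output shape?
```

Input: (5, 32, 8, 8) -> Output: (5, 8, 8, 32)

Answer: (5, 8, 8, 32)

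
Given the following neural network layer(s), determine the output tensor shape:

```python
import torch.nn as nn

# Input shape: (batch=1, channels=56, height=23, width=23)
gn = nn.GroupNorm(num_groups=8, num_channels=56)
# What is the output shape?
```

Input: (1, 56, 23, 23) -> Output: (1, 56, 23, 23)

Answer: (1, 56, 23, 23)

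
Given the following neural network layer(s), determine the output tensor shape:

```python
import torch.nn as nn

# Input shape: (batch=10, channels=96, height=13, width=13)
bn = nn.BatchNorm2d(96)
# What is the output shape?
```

Input: (10, 96, 13, 13) -> Output: (10, 96, 13, 13)

Answer: (10, 96, 13, 13)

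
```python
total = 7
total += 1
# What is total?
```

Trace:
`total = 7` → total = 7
`total += 1` → total = 8
So total = 8

Answer: 8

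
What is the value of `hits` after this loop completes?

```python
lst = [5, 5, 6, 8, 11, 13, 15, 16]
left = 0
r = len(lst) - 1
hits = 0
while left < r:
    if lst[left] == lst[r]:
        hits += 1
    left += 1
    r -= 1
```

Count matching pairs from ends
`hits` takes the values: 0

Answer: 0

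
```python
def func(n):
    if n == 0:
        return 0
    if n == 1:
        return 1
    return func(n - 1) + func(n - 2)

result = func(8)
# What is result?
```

Build up from base cases: func(0)=0, func(1)=1, func(2)=1, func(3)=2, func(4)=3, func(5)=5, func(6)=8, ..., func(8)=21

Answer: 21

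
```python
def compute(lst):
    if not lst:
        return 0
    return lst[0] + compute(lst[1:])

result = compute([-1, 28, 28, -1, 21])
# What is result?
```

(-1) + 28 + 28 + (-1) + 21 + 0 = 75

Answer: 75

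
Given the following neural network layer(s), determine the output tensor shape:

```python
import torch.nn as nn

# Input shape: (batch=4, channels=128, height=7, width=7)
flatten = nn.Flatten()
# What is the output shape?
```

Input: (4, 128, 7, 7) -> Output: (4, 6272)

Answer: (4, 6272)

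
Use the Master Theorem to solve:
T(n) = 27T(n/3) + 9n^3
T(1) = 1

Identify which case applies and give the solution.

a=27, b=3, f(n)=9n^3. log_3(27) = 3. Since c=3 = 3, Case 2 applies: T(n) = Θ(n^log_b(a) · log n) = O(n^3 log n).

Answer: O(n^3 log n) - Case 2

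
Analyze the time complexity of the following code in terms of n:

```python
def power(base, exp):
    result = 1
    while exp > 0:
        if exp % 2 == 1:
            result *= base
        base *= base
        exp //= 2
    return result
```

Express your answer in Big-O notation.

This is Exponentiation by squaring. Time complexity: O(log n).

Answer: O(log n)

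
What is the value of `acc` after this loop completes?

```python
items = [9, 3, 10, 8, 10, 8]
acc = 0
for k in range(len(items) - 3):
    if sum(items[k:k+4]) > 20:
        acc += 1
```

Count windows with sum > 20
`acc` takes the values: 0 → 1 → 2 → 3

Answer: 3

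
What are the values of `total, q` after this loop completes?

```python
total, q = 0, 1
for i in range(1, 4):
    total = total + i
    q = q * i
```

Sum and factorial of 1 to 3
`total, q` takes the values: (0, 1) → (1, 1) → (3, 1) → (3, 2) → (6, 2) → (6, 6)

Answer: 6, 6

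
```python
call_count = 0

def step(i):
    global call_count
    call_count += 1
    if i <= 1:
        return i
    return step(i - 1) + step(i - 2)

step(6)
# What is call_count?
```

Calls(i) = 1 + Calls(i-1) + Calls(i-2); Calls(0)=Calls(1)=1. For i=6 this gives 25.

Answer: 25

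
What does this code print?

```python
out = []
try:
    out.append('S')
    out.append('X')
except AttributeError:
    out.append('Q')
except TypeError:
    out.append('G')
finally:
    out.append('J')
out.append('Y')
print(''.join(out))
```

Execution trace: 'S' (try body) → 'X' (try body, no exception) → 'J' (finally) → 'Y' (after the try/except). Output: SXJY

Answer: SXJY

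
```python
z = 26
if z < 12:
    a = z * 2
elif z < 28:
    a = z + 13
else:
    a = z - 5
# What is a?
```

Trace:
`z = 26` → z = 26
`if z < 12: ...` → z < 12 is False, z < 28 is True → a = 39
So a = 39

Answer: 39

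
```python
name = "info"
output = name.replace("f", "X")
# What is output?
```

Trace:
`name = "info"` → name = 'info'
`output = name.replace("f", "X")` → output = 'inXo'
So output = 'inXo'

Answer: 'inXo'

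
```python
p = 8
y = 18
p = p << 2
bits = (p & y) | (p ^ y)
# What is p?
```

Trace:
`p = 8` → p = 8
`y = 18` → y = 18
`p = p << 2` → p = 32
`bits = (p & y) | (p ^ y)` → bits = 50
So p = 32

Answer: 32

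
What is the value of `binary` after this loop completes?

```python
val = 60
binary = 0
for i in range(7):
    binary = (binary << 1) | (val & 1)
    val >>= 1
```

Reverse lowest 7 bits of 60
`binary` takes the values: 0 → 1 → 3 → 7 → 15 → 30

Answer: 30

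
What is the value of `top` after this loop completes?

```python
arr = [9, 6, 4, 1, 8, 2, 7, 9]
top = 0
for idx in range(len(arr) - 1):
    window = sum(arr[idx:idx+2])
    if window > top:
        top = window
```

Max sum of 2-element window in [9, 6, 4, 1, 8, 2, 7, 9]
`top` takes the values: 0 → 15 → 16

Answer: 16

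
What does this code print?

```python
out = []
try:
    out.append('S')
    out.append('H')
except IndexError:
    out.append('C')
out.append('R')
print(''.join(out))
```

Execution trace: 'S' (try body) → 'H' (try body, no exception) → 'R' (after the try/except). Output: SHR

Answer: SHR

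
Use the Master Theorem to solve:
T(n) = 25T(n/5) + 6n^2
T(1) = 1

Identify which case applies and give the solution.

a=25, b=5, f(n)=6n^2. log_5(25) = 2. Since c=2 = 2, Case 2 applies: T(n) = Θ(n^log_b(a) · log n) = O(n^2 log n).

Answer: O(n^2 log n) - Case 2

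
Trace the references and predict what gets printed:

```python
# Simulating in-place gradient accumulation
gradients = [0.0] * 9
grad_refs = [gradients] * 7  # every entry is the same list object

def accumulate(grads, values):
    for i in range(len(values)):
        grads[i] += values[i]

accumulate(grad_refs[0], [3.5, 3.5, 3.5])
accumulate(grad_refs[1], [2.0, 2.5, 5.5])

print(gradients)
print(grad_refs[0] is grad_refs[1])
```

Key concept: gradient accumulation aliasing.
Step by step:
`gradients = [0.0] * 9` → gradients = [0.0, 0.0, 0.0, 0.0, 0.0, 0.0, 0.0, 0.0, 0.0]
`grad_refs = [gradients] * 7` → grad_refs = [[0.0, 0.0, 0.0, 0.0, 0.0, 0.0, 0.0, 0.0, 0.0], [0.0, 0.0, 0.0, 0.0, 0.0, 0.0, 0.0, 0.0, 0.0], [0.0, 0.0, 0.0, 0.0, 0.0, 0.0, 0.0, 0.0, 0.0], [0.0, 0.0, 0.0, 0.0, 0.0, 0.0, 0.0, 0.0, 0.0], [0.0, 0.0, 0.0, 0.0, 0.0, 0.0, 0.0, 0.0, 0.0], [0.0, 0.0, 0.0, 0.0, 0.0, 0.0, 0.0, 0.0, 0.0], [0.0, 0.0, 0.0, 0.0, 0.0, 0.0, 0.0, 0.0, 0.0]]
`accumulate(grad_refs[0], [3.5, 3.5, 3.5])` → gradients = [3.5, 3.5, 3.5, 0.0, 0.0, 0.0, 0.0, 0.0, 0.0]; grad_refs = [[3.5, 3.5, 3.5, 0.0, 0.0, 0.0, 0.0, 0.0, 0.0], [3.5, 3.5, 3.5, 0.0, 0.0, 0.0, 0.0, 0.0, 0.0], [3.5, 3.5, 3.5, 0.0, 0.0, 0.0, 0.0, 0.0, 0.0], [3.5, 3.5, 3.5, 0.0, 0.0, 0.0, 0.0, 0.0, 0.0], [3.5, 3.5, 3.5, 0.0, 0.0, 0.0, 0.0, 0.0, 0.0], [3.5, 3.5, 3.5, 0.0, 0.0, 0.0, 0.0, 0.0, 0.0], [3.5, 3.5, 3.5, 0.0, 0.0, 0.0, 0.0, 0.0, 0.0]]
`accumulate(grad_refs[1], [2.0, 2.5, 5.5])` → gradients = [5.5, 6.0, 9.0, 0.0, 0.0, 0.0, 0.0, 0.0, 0.0]; grad_refs = [[5.5, 6.0, 9.0, 0.0, 0.0, 0.0, 0.0, 0.0, 0.0], [5.5, 6.0, 9.0, 0.0, 0.0, 0.0, 0.0, 0.0, 0.0], [5.5, 6.0, 9.0, 0.0, 0.0, 0.0, 0.0, 0.0, 0.0], [5.5, 6.0, 9.0, 0.0, 0.0, 0.0, 0.0, 0.0, 0.0], [5.5, 6.0, 9.0, 0.0, 0.0, 0.0, 0.0, 0.0, 0.0], [5.5, 6.0, 9.0, 0.0, 0.0, 0.0, 0.0, 0.0, 0.0], [5.5, 6.0, 9.0, 0.0, 0.0, 0.0, 0.0, 0.0, 0.0]]
`print(gradients)` → prints [5.5, 6.0, 9.0, 0.0, 0.0, 0.0, 0.0, 0.0, 0.0]
`print(grad_refs[0] is grad_refs[1])` → prints True

Answer:
[5.5, 6.0, 9.0, 0.0, 0.0, 0.0, 0.0, 0.0, 0.0]
True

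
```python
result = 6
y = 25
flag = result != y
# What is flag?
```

Trace:
`result = 6` → result = 6
`y = 25` → y = 25
`flag = result != y` → flag = True
So flag = True

Answer: True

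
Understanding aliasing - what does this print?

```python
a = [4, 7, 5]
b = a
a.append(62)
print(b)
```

Key concept: basic list aliasing.
Step by step:
`a = [4, 7, 5]` → a = [4, 7, 5]
`b = a` → b = [4, 7, 5] (same object as a)
`a.append(62)` → a = [4, 7, 5, 62] (same object as b); b = [4, 7, 5, 62] (same object as a)
`print(b)` → prints [4, 7, 5, 62]

Answer: [4, 7, 5, 62]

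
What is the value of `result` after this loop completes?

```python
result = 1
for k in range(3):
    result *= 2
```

2^3 = 8
`result` takes the values: 1 → 2 → 4 → 8

Answer: 8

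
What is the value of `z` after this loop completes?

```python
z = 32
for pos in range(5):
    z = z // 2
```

Halve 5 times: 32 // 2^5 = 1
`z` takes the values: 32 → 16 → 8 → 4 → 2 → 1

Answer: 1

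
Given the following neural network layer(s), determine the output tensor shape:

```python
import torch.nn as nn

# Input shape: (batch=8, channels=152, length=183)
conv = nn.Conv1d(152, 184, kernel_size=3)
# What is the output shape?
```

Input: (8, 152, 183) -> Output: (8, 184, 181)

Answer: (8, 184, 181)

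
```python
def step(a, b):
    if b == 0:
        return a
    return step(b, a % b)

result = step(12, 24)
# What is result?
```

step(12, 24) -> step(24, 12) -> step(12, 0) -> 12

Answer: 12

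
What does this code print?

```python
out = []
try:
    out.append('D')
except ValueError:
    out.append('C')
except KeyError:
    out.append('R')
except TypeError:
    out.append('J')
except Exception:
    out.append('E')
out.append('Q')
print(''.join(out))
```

Execution trace: 'D' (try body, no exception) → 'Q' (after the try/except). Output: DQ

Answer: DQ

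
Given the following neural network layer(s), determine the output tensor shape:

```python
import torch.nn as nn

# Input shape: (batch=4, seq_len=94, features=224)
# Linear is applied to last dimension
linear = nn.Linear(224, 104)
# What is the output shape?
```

Input: (4, 94, 224) -> Output: (4, 94, 104)

Answer: (4, 94, 104)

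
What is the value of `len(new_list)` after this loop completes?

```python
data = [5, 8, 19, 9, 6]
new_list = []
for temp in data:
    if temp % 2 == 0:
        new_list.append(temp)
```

Count even numbers in [5, 8, 19, 9, 6]
`new_list` takes the values: [] → [8] → [8, 6]
So `len(new_list)` = 2

Answer: 2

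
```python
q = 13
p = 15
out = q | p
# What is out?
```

Trace:
`q = 13` → q = 13
`p = 15` → p = 15
`out = q | p` → out = 15
So out = 15

Answer: 15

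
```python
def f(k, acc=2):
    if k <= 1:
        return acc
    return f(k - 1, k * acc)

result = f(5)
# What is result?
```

Accumulator trace (n, acc): (5, 2) -> (4, 10) -> (3, 40) -> (2, 120) -> (1, 240) -> return 240

Answer: 240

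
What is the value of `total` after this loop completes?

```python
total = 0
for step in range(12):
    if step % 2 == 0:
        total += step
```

Sum of even numbers 0 to 11
`total` takes the values: 0 → 2 → 6 → 12 → 20 → 30

Answer: 30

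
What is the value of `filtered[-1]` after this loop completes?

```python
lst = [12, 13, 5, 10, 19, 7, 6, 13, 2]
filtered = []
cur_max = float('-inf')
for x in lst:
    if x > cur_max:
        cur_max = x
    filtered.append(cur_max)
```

Running max ends at 19
`filtered` takes the values: [] → [12] → [12, 13] → [12, 13, 13] → [12, 13, 13, 13] → [12, 13, 13, 13, 19] → [12, 13, 13, 13, 19, 19] → [12, 13, 13, 13, 19, 19, 19] → [12, 13, 13, 13, 19, 19, 19, 19] → [12, 13, 13, 13, 19, 19, 19, 19, 19]
So `filtered[-1]` = 19

Answer: 19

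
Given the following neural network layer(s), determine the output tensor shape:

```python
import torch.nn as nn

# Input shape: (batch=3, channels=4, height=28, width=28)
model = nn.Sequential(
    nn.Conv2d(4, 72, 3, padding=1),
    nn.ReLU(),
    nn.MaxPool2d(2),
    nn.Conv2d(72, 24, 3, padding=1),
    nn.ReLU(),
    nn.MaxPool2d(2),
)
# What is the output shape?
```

Input: (3, 4, 28, 28) -> after first Conv2d: (3, 72, 28, 28) -> after first MaxPool2d: (3, 72, 14, 14) -> after second Conv2d: (3, 24, 14, 14) -> Output: (3, 24, 7, 7)

Answer: (3, 24, 7, 7)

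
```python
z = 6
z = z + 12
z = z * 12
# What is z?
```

Trace:
`z = 6` → z = 6
`z = z + 12` → z = 18
`z = z * 12` → z = 216
So z = 216

Answer: 216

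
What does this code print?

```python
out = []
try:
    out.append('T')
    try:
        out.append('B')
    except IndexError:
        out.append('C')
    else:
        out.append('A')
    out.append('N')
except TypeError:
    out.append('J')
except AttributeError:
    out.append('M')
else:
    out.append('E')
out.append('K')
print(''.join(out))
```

Execution trace: 'T' (try body) → 'B' (inner try body, no exception) → 'A' (inner else) → 'N' (try body, no exception) → 'E' (else) → 'K' (after the try/except). Output: TBANEK

Answer: TBANEK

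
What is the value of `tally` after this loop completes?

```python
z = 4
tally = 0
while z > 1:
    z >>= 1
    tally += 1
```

Count right shifts until 1
`tally` takes the values: 0 → 1 → 2

Answer: 2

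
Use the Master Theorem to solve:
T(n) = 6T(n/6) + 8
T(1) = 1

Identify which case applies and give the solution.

a=6, b=6, f(n)=8. log_6(6) = 1. Since c=0 < 1, Case 1 applies: T(n) = Θ(n^log_b(a)) = O(n).

Answer: O(n) - Case 1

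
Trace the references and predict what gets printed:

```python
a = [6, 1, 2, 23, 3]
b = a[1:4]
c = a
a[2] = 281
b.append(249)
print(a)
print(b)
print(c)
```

Key concept: slice vs alias.
Step by step:
`a = [6, 1, 2, 23, 3]` → a = [6, 1, 2, 23, 3]
`b = a[1:4]` → b = [1, 2, 23]
`c = a` → c = [6, 1, 2, 23, 3] (same object as a)
`a[2] = 281` → a = [6, 1, 281, 23, 3] (same object as c); c = [6, 1, 281, 23, 3] (same object as a)
`b.append(249)` → b = [1, 2, 23, 249]
`print(a)` → prints [6, 1, 281, 23, 3]
`print(b)` → prints [1, 2, 23, 249]
`print(c)` → prints [6, 1, 281, 23, 3]

Answer:
[6, 1, 281, 23, 3]
[1, 2, 23, 249]
[6, 1, 281, 23, 3]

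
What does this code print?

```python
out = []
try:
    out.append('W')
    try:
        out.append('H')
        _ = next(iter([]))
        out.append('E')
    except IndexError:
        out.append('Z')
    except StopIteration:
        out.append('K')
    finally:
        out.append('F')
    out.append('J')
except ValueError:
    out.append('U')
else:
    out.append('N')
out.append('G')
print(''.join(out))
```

Execution trace: 'W' (try body) → 'H' (inner try body) → 'K' (inner except StopIteration) → 'F' (inner finally) → 'J' (try body, no exception) → 'N' (else) → 'G' (after the try/except). Output: WHKFJNG

Answer: WHKFJNG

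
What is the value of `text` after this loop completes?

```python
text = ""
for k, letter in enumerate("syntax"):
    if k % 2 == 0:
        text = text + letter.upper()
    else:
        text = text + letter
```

Uppercase even positions in 'syntax'
`text` takes the values: "" → "S" → "Sy" → "SyN" → "SyNt" → "SyNtA" → "SyNtAx"

Answer: "SyNtAx"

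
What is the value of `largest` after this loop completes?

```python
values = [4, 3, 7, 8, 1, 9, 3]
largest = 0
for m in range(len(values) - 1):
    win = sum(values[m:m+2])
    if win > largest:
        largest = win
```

Max sum of 2-element window in [4, 3, 7, 8, 1, 9, 3]
`largest` takes the values: 0 → 7 → 10 → 15

Answer: 15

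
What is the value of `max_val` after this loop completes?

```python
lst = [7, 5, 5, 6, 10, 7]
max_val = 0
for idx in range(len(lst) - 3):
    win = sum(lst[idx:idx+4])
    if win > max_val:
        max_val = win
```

Max sum of 4-element window in [7, 5, 5, 6, 10, 7]
`max_val` takes the values: 0 → 23 → 26 → 28

Answer: 28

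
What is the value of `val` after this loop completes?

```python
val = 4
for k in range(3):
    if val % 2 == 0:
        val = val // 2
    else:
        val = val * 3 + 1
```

Collatz-style transformation from 4
`val` takes the values: 4 → 2 → 1 → 4

Answer: 4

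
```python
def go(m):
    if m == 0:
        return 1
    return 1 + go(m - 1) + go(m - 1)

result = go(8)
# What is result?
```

go(m) = 1 + 2·go(m-1), go(0)=1. Closed form: (1+1)·2^8 - 1 = 511.

Answer: 511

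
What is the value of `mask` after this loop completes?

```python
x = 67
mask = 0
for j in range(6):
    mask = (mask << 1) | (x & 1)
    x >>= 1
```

Reverse lowest 6 bits of 67
`mask` takes the values: 0 → 1 → 3 → 6 → 12 → 24 → 48

Answer: 48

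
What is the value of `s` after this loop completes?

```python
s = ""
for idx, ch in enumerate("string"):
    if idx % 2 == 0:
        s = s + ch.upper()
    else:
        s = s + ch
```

Uppercase even positions in 'string'
`s` takes the values: "" → "S" → "St" → "StR" → "StRi" → "StRiN" → "StRiNg"

Answer: "StRiNg"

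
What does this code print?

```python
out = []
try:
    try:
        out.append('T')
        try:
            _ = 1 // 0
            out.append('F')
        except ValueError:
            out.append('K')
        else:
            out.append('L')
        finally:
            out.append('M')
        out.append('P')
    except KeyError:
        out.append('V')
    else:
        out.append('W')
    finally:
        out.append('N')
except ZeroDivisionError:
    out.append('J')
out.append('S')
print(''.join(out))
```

Execution trace: 'T' (try body) → 'M' (inner finally) → 'N' (finally) → 'J' (outer except ZeroDivisionError) → 'S' (after the try/except). Output: TMNJS

Answer: TMNJS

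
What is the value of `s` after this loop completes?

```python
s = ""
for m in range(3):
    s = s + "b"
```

Repeat 'b' 3 times
`s` takes the values: "" → "b" → "bb" → "bbb"

Answer: "bbb"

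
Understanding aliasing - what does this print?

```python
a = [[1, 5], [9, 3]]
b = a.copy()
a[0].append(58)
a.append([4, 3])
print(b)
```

Key concept: shallow copy with nested lists.
Step by step:
`a = [[1, 5], [9, 3]]` → a = [[1, 5], [9, 3]]
`b = a.copy()` → b = [[1, 5], [9, 3]]
`a[0].append(58)` → a = [[1, 5, 58], [9, 3]]; b = [[1, 5, 58], [9, 3]]
`a.append([4, 3])` → a = [[1, 5, 58], [9, 3], [4, 3]]
`print(b)` → prints [[1, 5, 58], [9, 3]]

Answer: [[1, 5, 58], [9, 3]]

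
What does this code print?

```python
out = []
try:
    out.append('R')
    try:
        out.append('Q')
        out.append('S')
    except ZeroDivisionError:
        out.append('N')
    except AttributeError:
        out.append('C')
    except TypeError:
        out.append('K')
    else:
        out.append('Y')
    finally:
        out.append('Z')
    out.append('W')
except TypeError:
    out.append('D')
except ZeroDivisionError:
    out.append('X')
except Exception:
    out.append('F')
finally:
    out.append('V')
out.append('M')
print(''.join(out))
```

Execution trace: 'R' (try body) → 'Q' (inner try body) → 'S' (inner try body, no exception) → 'Y' (inner else) → 'Z' (inner finally) → 'W' (try body, no exception) → 'V' (finally) → 'M' (after the try/except). Output: RQSYZWVM

Answer: RQSYZWVM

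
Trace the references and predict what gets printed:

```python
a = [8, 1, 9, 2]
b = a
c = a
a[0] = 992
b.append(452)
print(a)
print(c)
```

Key concept: multiple aliases.
Step by step:
`a = [8, 1, 9, 2]` → a = [8, 1, 9, 2]
`b = a` → b = [8, 1, 9, 2] (same object as a)
`c = a` → c = [8, 1, 9, 2] (same object as a, b)
`a[0] = 992` → a = [992, 1, 9, 2] (same object as b, c); b = [992, 1, 9, 2] (same object as a, c); c = [992, 1, 9, 2] (same object as a, b)
`b.append(452)` → a = [992, 1, 9, 2, 452] (same object as b, c); b = [992, 1, 9, 2, 452] (same object as a, c); c = [992, 1, 9, 2, 452] (same object as a, b)
`print(a)` → prints [992, 1, 9, 2, 452]
`print(c)` → prints [992, 1, 9, 2, 452]

Answer:
[992, 1, 9, 2, 452]
[992, 1, 9, 2, 452]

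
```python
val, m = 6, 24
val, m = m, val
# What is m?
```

Trace:
`val, m = 6, 24` → val = 6; m = 24
`val, m = m, val` → val = 24; m = 6
So m = 6

Answer: 6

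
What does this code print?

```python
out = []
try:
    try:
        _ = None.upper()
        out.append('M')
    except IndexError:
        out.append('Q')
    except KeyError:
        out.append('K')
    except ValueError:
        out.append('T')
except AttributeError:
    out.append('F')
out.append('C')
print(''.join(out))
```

Execution trace: 'F' (outer except AttributeError) → 'C' (after the try/except). Output: FC

Answer: FC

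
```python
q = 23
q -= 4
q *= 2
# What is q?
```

Trace:
`q = 23` → q = 23
`q -= 4` → q = 19
`q *= 2` → q = 38
So q = 38

Answer: 38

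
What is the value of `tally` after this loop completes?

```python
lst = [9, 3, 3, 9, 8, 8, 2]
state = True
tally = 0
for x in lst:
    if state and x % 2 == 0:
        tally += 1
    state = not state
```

Count even values at even positions
`tally` takes the values: 0 → 1 → 2

Answer: 2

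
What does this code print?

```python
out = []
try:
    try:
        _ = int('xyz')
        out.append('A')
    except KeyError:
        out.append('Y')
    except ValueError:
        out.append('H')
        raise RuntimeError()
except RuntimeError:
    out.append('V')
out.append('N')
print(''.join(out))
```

Execution trace: 'H' (inner except ValueError) → 'V' (outer except RuntimeError) → 'N' (after the try/except). Output: HVN

Answer: HVN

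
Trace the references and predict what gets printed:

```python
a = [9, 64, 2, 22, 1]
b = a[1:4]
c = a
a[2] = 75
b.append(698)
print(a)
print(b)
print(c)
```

Key concept: slice vs alias.
Step by step:
`a = [9, 64, 2, 22, 1]` → a = [9, 64, 2, 22, 1]
`b = a[1:4]` → b = [64, 2, 22]
`c = a` → c = [9, 64, 2, 22, 1] (same object as a)
`a[2] = 75` → a = [9, 64, 75, 22, 1] (same object as c); c = [9, 64, 75, 22, 1] (same object as a)
`b.append(698)` → b = [64, 2, 22, 698]
`print(a)` → prints [9, 64, 75, 22, 1]
`print(b)` → prints [64, 2, 22, 698]
`print(c)` → prints [9, 64, 75, 22, 1]

Answer:
[9, 64, 75, 22, 1]
[64, 2, 22, 698]
[9, 64, 75, 22, 1]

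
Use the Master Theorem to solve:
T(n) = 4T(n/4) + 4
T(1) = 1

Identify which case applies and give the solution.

a=4, b=4, f(n)=4. log_4(4) = 1. Since c=0 < 1, Case 1 applies: T(n) = Θ(n^log_b(a)) = O(n).

Answer: O(n) - Case 1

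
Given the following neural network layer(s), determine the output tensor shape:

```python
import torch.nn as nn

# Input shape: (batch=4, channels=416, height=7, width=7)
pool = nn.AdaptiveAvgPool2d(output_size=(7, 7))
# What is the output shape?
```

Input: (4, 416, 7, 7) -> Output: (4, 416, 7, 7)

Answer: (4, 416, 7, 7)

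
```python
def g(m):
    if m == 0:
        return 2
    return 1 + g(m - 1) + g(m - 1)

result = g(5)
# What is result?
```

g(m) = 1 + 2·g(m-1), g(0)=2. Closed form: (2+1)·2^5 - 1 = 95.

Answer: 95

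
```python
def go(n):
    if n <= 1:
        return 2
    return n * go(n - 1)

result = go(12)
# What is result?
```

go(12) = 12 * 11 * 10 * 9 * 8 * 7 * 6 * 5 * 4 * 3 * 2 * 2 = 958003200

Answer: 958003200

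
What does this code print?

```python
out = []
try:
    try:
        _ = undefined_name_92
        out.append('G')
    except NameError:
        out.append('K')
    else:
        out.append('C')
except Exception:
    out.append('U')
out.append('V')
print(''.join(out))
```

Execution trace: 'K' (inner except NameError) → 'V' (after the try/except). Output: KV

Answer: KV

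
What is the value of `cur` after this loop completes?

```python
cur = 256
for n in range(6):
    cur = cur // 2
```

Halve 6 times: 256 // 2^6 = 4
`cur` takes the values: 256 → 128 → 64 → 32 → 16 → 8 → 4

Answer: 4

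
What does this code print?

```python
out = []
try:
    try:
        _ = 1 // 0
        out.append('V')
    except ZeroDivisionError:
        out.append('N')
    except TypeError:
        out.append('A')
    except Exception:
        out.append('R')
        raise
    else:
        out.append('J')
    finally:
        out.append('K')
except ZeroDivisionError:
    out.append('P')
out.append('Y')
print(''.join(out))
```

Execution trace: 'N' (except ZeroDivisionError) → 'K' (finally) → 'Y' (after the try/except). Output: NKY

Answer: NKY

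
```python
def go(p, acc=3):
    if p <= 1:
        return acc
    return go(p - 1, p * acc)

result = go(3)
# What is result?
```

Accumulator trace (n, acc): (3, 3) -> (2, 9) -> (1, 18) -> return 18

Answer: 18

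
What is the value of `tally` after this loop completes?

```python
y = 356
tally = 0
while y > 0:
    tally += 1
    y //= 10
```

Count digits by repeated division by 10
`tally` takes the values: 0 → 1 → 2 → 3

Answer: 3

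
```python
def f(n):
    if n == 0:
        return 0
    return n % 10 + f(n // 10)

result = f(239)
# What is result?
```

Sum of digits of 239: 9 + 3 + 2 = 14

Answer: 14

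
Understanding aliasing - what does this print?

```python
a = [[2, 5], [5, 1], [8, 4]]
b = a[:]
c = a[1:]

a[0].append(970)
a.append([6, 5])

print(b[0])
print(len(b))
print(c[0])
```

Key concept: slice with nested mutation.
Step by step:
`a = [[2, 5], [5, 1], [8, 4]]` → a = [[2, 5], [5, 1], [8, 4]]
`b = a[:]` → b = [[2, 5], [5, 1], [8, 4]]
`c = a[1:]` → c = [[5, 1], [8, 4]]
`a[0].append(970)` → a = [[2, 5, 970], [5, 1], [8, 4]]; b = [[2, 5, 970], [5, 1], [8, 4]]
`a.append([6, 5])` → a = [[2, 5, 970], [5, 1], [8, 4], [6, 5]]
`print(b[0])` → prints [2, 5, 970]
`print(len(b))` → prints 3
`print(c[0])` → prints [5, 1]

Answer:
[2, 5, 970]
3
[5, 1]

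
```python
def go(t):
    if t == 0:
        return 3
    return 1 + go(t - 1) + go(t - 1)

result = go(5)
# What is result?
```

go(t) = 1 + 2·go(t-1), go(0)=3. Closed form: (3+1)·2^5 - 1 = 127.

Answer: 127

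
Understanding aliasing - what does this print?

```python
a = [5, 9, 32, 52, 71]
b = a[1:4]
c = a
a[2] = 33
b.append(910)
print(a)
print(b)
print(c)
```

Key concept: slice vs alias.
Step by step:
`a = [5, 9, 32, 52, 71]` → a = [5, 9, 32, 52, 71]
`b = a[1:4]` → b = [9, 32, 52]
`c = a` → c = [5, 9, 32, 52, 71] (same object as a)
`a[2] = 33` → a = [5, 9, 33, 52, 71] (same object as c); c = [5, 9, 33, 52, 71] (same object as a)
`b.append(910)` → b = [9, 32, 52, 910]
`print(a)` → prints [5, 9, 33, 52, 71]
`print(b)` → prints [9, 32, 52, 910]
`print(c)` → prints [5, 9, 33, 52, 71]

Answer:
[5, 9, 33, 52, 71]
[9, 32, 52, 910]
[5, 9, 33, 52, 71]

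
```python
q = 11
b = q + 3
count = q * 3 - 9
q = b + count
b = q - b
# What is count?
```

Trace:
`q = 11` → q = 11
`b = q + 3` → b = 14
`count = q * 3 - 9` → count = 24
`q = b + count` → q = 38
`b = q - b` → b = 24
So count = 24

Answer: 24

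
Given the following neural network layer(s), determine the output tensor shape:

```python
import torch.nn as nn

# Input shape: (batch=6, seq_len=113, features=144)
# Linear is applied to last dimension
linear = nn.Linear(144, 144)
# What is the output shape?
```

Input: (6, 113, 144) -> Output: (6, 113, 144)

Answer: (6, 113, 144)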